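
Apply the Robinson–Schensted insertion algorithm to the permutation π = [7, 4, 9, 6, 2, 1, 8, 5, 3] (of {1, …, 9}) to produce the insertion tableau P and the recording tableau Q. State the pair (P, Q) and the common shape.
P = [1, 3, 8] / [2, 5] / [4, 6] / [7, 9];  Q = [1, 3, 7] / [2, 4] / [5, 8] / [6, 9];  common shape = (3, 2, 2, 2)

Row-insert the values π_1, π_2, … into P one at a time, bumping the leftmost entry strictly greater than the inserted value down to the next row. The recording tableau Q records, in position (i, j), the step at which that cell was added to P.
  Insert 7 (step 1): P = [7];  Q = [1]
  Insert 4 (step 2): P = [4] / [7];  Q = [1] / [2]
  Insert 9 (step 3): P = [4, 9] / [7];  Q = [1, 3] / [2]
  Insert 6 (step 4): P = [4, 6] / [7, 9];  Q = [1, 3] / [2, 4]
  Insert 2 (step 5): P = [2, 6] / [4, 9] / [7];  Q = [1, 3] / [2, 4] / [5]
  Insert 1 (step 6): P = [1, 6] / [2, 9] / [4] / [7];  Q = [1, 3] / [2, 4] / [5] / [6]
  Insert 8 (step 7): P = [1, 6, 8] / [2, 9] / [4] / [7];  Q = [1, 3, 7] / [2, 4] / [5] / [6]
  Insert 5 (step 8): P = [1, 5, 8] / [2, 6] / [4, 9] / [7];  Q = [1, 3, 7] / [2, 4] / [5, 8] / [6]
  Insert 3 (step 9): P = [1, 3, 8] / [2, 5] / [4, 6] / [7, 9];  Q = [1, 3, 7] / [2, 4] / [5, 8] / [6, 9]
Final shape: (3, 2, 2, 2).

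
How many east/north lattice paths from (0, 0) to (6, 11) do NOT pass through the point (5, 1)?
Number of paths = 12310

Total paths from (0, 0) to (6, 11): C(17, 6) = 12376. Paths through (5, 1): (paths (0, 0) → (5, 1)) × (paths (5, 1) → (6, 11)) = C(6, 5) · C(11, 1) = 6 · 11 = 66. Avoidance count = 12376 − 66 = 12310.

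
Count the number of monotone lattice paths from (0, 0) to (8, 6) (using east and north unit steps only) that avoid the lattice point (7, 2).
Number of paths = 2823

Total paths from (0, 0) to (8, 6): C(14, 8) = 3003. Paths through (7, 2): (paths (0, 0) → (7, 2)) × (paths (7, 2) → (8, 6)) = C(9, 7) · C(5, 1) = 36 · 5 = 180. Avoidance count = 3003 − 180 = 2823.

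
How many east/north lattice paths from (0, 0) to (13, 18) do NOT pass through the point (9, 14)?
Number of paths = 149049775

Total paths from (0, 0) to (13, 18): C(31, 13) = 206253075. Paths through (9, 14): (paths (0, 0) → (9, 14)) × (paths (9, 14) → (13, 18)) = C(23, 9) · C(8, 4) = 817190 · 70 = 57203300. Avoidance count = 206253075 − 57203300 = 149049775.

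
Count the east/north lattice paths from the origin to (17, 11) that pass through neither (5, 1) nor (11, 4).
Number of paths = 16116828

Inclusion–exclusion. Total paths: C(28, 17) = 21474180. Through P₁: C(6, 5)·C(22, 12) = 3879876. Through P₂: C(15, 11)·C(13, 6) = 2342340. Since P₁ is strictly southwest of P₂, a monotone path through both must visit P₁ then P₂; paths through both = C(6, 5)·C(9, 6)·C(13, 6) = 864864. Avoid both = 21474180 − 3879876 − 2342340 + 864864 = 16116828.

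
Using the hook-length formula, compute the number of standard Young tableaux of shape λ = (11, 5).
# SYT of shape (11, 5) = 2548

Hook-length formula: f^λ = n! / Π hook(c), product over all cells c of the Young diagram. For λ = (11, 5), n = 16 boxes. Hook lengths by row (left-to-right, top-to-bottom): [12, 11, 10, 9, 8, 6, 5, 4, 3, 2, 1]; [5, 4, 3, 2, 1]. Product of hooks = 8211456000. So f^λ = 16! / 8211456000 = 20922789888000 / 8211456000 = 2548.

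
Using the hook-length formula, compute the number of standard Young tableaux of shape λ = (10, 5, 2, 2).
# SYT of shape (10, 5, 2, 2) = 4263600

Hook-length formula: f^λ = n! / Π hook(c), product over all cells c of the Young diagram. For λ = (10, 5, 2, 2), n = 19 boxes. Hook lengths by row (left-to-right, top-to-bottom): [13, 12, 9, 8, 7, 5, 4, 3, 2, 1]; [7, 6, 3, 2, 1]; [3, 2]; [2, 1]. Product of hooks = 28531077120. So f^λ = 19! / 28531077120 = 121645100408832000 / 28531077120 = 4263600.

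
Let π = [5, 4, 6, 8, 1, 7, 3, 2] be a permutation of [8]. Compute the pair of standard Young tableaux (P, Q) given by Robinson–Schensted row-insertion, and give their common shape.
P = [1, 2, 7] / [3, 6] / [4, 8] / [5];  Q = [1, 3, 4] / [2, 6] / [5, 7] / [8];  common shape = (3, 2, 2, 1)

Row-insert the values π_1, π_2, … into P one at a time, bumping the leftmost entry strictly greater than the inserted value down to the next row. The recording tableau Q records, in position (i, j), the step at which that cell was added to P.
  Insert 5 (step 1): P = [5];  Q = [1]
  Insert 4 (step 2): P = [4] / [5];  Q = [1] / [2]
  Insert 6 (step 3): P = [4, 6] / [5];  Q = [1, 3] / [2]
  Insert 8 (step 4): P = [4, 6, 8] / [5];  Q = [1, 3, 4] / [2]
  Insert 1 (step 5): P = [1, 6, 8] / [4] / [5];  Q = [1, 3, 4] / [2] / [5]
  Insert 7 (step 6): P = [1, 6, 7] / [4, 8] / [5];  Q = [1, 3, 4] / [2, 6] / [5]
  Insert 3 (step 7): P = [1, 3, 7] / [4, 6] / [5, 8];  Q = [1, 3, 4] / [2, 6] / [5, 7]
  Insert 2 (step 8): P = [1, 2, 7] / [3, 6] / [4, 8] / [5];  Q = [1, 3, 4] / [2, 6] / [5, 7] / [8]
Final shape: (3, 2, 2, 1).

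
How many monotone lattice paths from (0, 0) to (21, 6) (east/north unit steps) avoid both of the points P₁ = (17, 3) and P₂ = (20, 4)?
Number of paths = 237912

Inclusion–exclusion. Total paths: C(27, 21) = 296010. Through P₁: C(20, 17)·C(7, 4) = 39900. Through P₂: C(24, 20)·C(3, 1) = 31878. Since P₁ is strictly southwest of P₂, a monotone path through both must visit P₁ then P₂; paths through both = C(20, 17)·C(4, 3)·C(3, 1) = 13680. Avoid both = 296010 − 39900 − 31878 + 13680 = 237912.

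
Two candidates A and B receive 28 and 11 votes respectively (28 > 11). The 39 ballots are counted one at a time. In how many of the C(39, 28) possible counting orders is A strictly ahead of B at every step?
Strict-lead orderings = 730588532

Total orderings of the 39 votes with 28 for A: C(39, 28) = 1676056044. By the Bertrand ballot formula (Cycle Lemma / reflection principle), the number of orderings in which A is strictly ahead of B throughout is (p − q)/(p + q) · C(p + q, p) = (28 − 11)/(28 + 11) · 1676056044 = 730588532.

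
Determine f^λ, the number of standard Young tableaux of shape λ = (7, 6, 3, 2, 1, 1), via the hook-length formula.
# SYT of shape (7, 6, 3, 2, 1, 1) = 177365760

Hook-length formula: f^λ = n! / Π hook(c), product over all cells c of the Young diagram. For λ = (7, 6, 3, 2, 1, 1), n = 20 boxes. Hook lengths by row (left-to-right, top-to-bottom): [12, 9, 7, 5, 4, 3, 1]; [10, 7, 5, 3, 2, 1]; [6, 3, 1]; [4, 1]; [2]; [1]. Product of hooks = 13716864000. So f^λ = 20! / 13716864000 = 2432902008176640000 / 13716864000 = 177365760.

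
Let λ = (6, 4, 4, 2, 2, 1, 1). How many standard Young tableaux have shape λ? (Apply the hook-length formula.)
# SYT of shape (6, 4, 4, 2, 2, 1, 1) = 181060880

Hook-length formula: f^λ = n! / Π hook(c), product over all cells c of the Young diagram. For λ = (6, 4, 4, 2, 2, 1, 1), n = 20 boxes. Hook lengths by row (left-to-right, top-to-bottom): [12, 9, 6, 5, 2, 1]; [9, 6, 3, 2]; [8, 5, 2, 1]; [5, 2]; [4, 1]; [2]; [1]. Product of hooks = 13436928000. So f^λ = 20! / 13436928000 = 2432902008176640000 / 13436928000 = 181060880.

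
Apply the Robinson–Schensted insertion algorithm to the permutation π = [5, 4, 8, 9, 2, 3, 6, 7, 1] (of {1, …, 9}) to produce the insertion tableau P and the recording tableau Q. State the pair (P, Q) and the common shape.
P = [1, 3, 6, 7] / [2, 8, 9] / [4] / [5];  Q = [1, 3, 4, 8] / [2, 6, 7] / [5] / [9];  common shape = (4, 3, 1, 1)

Row-insert the values π_1, π_2, … into P one at a time, bumping the leftmost entry strictly greater than the inserted value down to the next row. The recording tableau Q records, in position (i, j), the step at which that cell was added to P.
  Insert 5 (step 1): P = [5];  Q = [1]
  Insert 4 (step 2): P = [4] / [5];  Q = [1] / [2]
  Insert 8 (step 3): P = [4, 8] / [5];  Q = [1, 3] / [2]
  Insert 9 (step 4): P = [4, 8, 9] / [5];  Q = [1, 3, 4] / [2]
  Insert 2 (step 5): P = [2, 8, 9] / [4] / [5];  Q = [1, 3, 4] / [2] / [5]
  Insert 3 (step 6): P = [2, 3, 9] / [4, 8] / [5];  Q = [1, 3, 4] / [2, 6] / [5]
  Insert 6 (step 7): P = [2, 3, 6] / [4, 8, 9] / [5];  Q = [1, 3, 4] / [2, 6, 7] / [5]
  Insert 7 (step 8): P = [2, 3, 6, 7] / [4, 8, 9] / [5];  Q = [1, 3, 4, 8] / [2, 6, 7] / [5]
  Insert 1 (step 9): P = [1, 3, 6, 7] / [2, 8, 9] / [4] / [5];  Q = [1, 3, 4, 8] / [2, 6, 7] / [5] / [9]
Final shape: (4, 3, 1, 1).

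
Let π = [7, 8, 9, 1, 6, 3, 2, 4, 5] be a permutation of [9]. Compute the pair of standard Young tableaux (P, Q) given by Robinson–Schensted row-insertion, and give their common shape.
P = [1, 2, 4, 5] / [3, 8, 9] / [6] / [7];  Q = [1, 2, 3, 9] / [4, 5, 8] / [6] / [7];  common shape = (4, 3, 1, 1)

Row-insert the values π_1, π_2, … into P one at a time, bumping the leftmost entry strictly greater than the inserted value down to the next row. The recording tableau Q records, in position (i, j), the step at which that cell was added to P.
  Insert 7 (step 1): P = [7];  Q = [1]
  Insert 8 (step 2): P = [7, 8];  Q = [1, 2]
  Insert 9 (step 3): P = [7, 8, 9];  Q = [1, 2, 3]
  Insert 1 (step 4): P = [1, 8, 9] / [7];  Q = [1, 2, 3] / [4]
  Insert 6 (step 5): P = [1, 6, 9] / [7, 8];  Q = [1, 2, 3] / [4, 5]
  Insert 3 (step 6): P = [1, 3, 9] / [6, 8] / [7];  Q = [1, 2, 3] / [4, 5] / [6]
  Insert 2 (step 7): P = [1, 2, 9] / [3, 8] / [6] / [7];  Q = [1, 2, 3] / [4, 5] / [6] / [7]
  Insert 4 (step 8): P = [1, 2, 4] / [3, 8, 9] / [6] / [7];  Q = [1, 2, 3] / [4, 5, 8] / [6] / [7]
  Insert 5 (step 9): P = [1, 2, 4, 5] / [3, 8, 9] / [6] / [7];  Q = [1, 2, 3, 9] / [4, 5, 8] / [6] / [7]
Final shape: (4, 3, 1, 1).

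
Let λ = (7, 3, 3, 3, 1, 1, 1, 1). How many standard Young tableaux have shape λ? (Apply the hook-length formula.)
# SYT of shape (7, 3, 3, 3, 1, 1, 1, 1) = 57736250

Hook-length formula: f^λ = n! / Π hook(c), product over all cells c of the Young diagram. For λ = (7, 3, 3, 3, 1, 1, 1, 1), n = 20 boxes. Hook lengths by row (left-to-right, top-to-bottom): [14, 9, 8, 4, 3, 2, 1]; [9, 4, 3]; [8, 3, 2]; [7, 2, 1]; [4]; [3]; [2]; [1]. Product of hooks = 42138206208. So f^λ = 20! / 42138206208 = 2432902008176640000 / 42138206208 = 57736250.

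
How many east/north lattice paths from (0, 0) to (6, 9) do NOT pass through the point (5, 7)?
Number of paths = 2629

Total paths from (0, 0) to (6, 9): C(15, 6) = 5005. Paths through (5, 7): (paths (0, 0) → (5, 7)) × (paths (5, 7) → (6, 9)) = C(12, 5) · C(3, 1) = 792 · 3 = 2376. Avoidance count = 5005 − 2376 = 2629.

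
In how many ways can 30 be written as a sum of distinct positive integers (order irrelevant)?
q(30) = 296

A partition into distinct parts is a strictly decreasing sequence summing to n. The recurrence d(n, m) = d(n, m−1) + d(n−m, m−1) (use part m at most once) with q(n) = d(n, n) gives q(30) = 296. (Euler's theorem: # distinct-part partitions = # odd-part partitions.)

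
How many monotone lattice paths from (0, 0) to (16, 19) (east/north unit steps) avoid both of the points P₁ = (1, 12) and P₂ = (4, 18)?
Number of paths = 4057630979

Inclusion–exclusion. Total paths: C(35, 16) = 4059928950. Through P₁: C(13, 1)·C(22, 15) = 2217072. Through P₂: C(22, 4)·C(13, 12) = 95095. Since P₁ is strictly southwest of P₂, a monotone path through both must visit P₁ then P₂; paths through both = C(13, 1)·C(9, 3)·C(13, 12) = 14196. Avoid both = 4059928950 − 2217072 − 95095 + 14196 = 4057630979.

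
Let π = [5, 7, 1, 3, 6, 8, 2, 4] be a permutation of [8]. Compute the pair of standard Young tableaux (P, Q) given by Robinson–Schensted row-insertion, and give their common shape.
P = [1, 2, 4, 8] / [3, 6] / [5, 7];  Q = [1, 2, 5, 6] / [3, 4] / [7, 8];  common shape = (4, 2, 2)

Row-insert the values π_1, π_2, … into P one at a time, bumping the leftmost entry strictly greater than the inserted value down to the next row. The recording tableau Q records, in position (i, j), the step at which that cell was added to P.
  Insert 5 (step 1): P = [5];  Q = [1]
  Insert 7 (step 2): P = [5, 7];  Q = [1, 2]
  Insert 1 (step 3): P = [1, 7] / [5];  Q = [1, 2] / [3]
  Insert 3 (step 4): P = [1, 3] / [5, 7];  Q = [1, 2] / [3, 4]
  Insert 6 (step 5): P = [1, 3, 6] / [5, 7];  Q = [1, 2, 5] / [3, 4]
  Insert 8 (step 6): P = [1, 3, 6, 8] / [5, 7];  Q = [1, 2, 5, 6] / [3, 4]
  Insert 2 (step 7): P = [1, 2, 6, 8] / [3, 7] / [5];  Q = [1, 2, 5, 6] / [3, 4] / [7]
  Insert 4 (step 8): P = [1, 2, 4, 8] / [3, 6] / [5, 7];  Q = [1, 2, 5, 6] / [3, 4] / [7, 8]
Final shape: (4, 2, 2).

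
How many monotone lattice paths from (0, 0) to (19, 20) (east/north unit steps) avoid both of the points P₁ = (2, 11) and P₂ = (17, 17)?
Number of paths = 45385813230

Inclusion–exclusion. Total paths: C(39, 19) = 68923264410. Through P₁: C(13, 2)·C(26, 17) = 243714900. Through P₂: C(34, 17)·C(5, 2) = 23336062200. Since P₁ is strictly southwest of P₂, a monotone path through both must visit P₁ then P₂; paths through both = C(13, 2)·C(21, 15)·C(5, 2) = 42325920. Avoid both = 68923264410 − 243714900 − 23336062200 + 42325920 = 45385813230.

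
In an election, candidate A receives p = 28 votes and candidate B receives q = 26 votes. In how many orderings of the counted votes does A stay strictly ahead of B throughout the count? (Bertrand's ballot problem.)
Strict-lead orderings = 69533550916004

Total orderings of the 54 votes with 28 for A: C(54, 28) = 1877405874732108. By the Bertrand ballot formula (Cycle Lemma / reflection principle), the number of orderings in which A is strictly ahead of B throughout is (p − q)/(p + q) · C(p + q, p) = (28 − 26)/(28 + 26) · 1877405874732108 = 69533550916004.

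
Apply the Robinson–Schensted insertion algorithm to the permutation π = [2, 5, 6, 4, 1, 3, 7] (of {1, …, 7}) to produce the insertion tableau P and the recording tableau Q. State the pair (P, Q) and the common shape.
P = [1, 3, 6, 7] / [2, 4] / [5];  Q = [1, 2, 3, 7] / [4, 6] / [5];  common shape = (4, 2, 1)

Row-insert the values π_1, π_2, … into P one at a time, bumping the leftmost entry strictly greater than the inserted value down to the next row. The recording tableau Q records, in position (i, j), the step at which that cell was added to P.
  Insert 2 (step 1): P = [2];  Q = [1]
  Insert 5 (step 2): P = [2, 5];  Q = [1, 2]
  Insert 6 (step 3): P = [2, 5, 6];  Q = [1, 2, 3]
  Insert 4 (step 4): P = [2, 4, 6] / [5];  Q = [1, 2, 3] / [4]
  Insert 1 (step 5): P = [1, 4, 6] / [2] / [5];  Q = [1, 2, 3] / [4] / [5]
  Insert 3 (step 6): P = [1, 3, 6] / [2, 4] / [5];  Q = [1, 2, 3] / [4, 6] / [5]
  Insert 7 (step 7): P = [1, 3, 6, 7] / [2, 4] / [5];  Q = [1, 2, 3, 7] / [4, 6] / [5]
Final shape: (4, 2, 1).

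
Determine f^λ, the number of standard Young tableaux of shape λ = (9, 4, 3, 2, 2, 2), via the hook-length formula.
# SYT of shape (9, 4, 3, 2, 2, 2) = 1125590400

Hook-length formula: f^λ = n! / Π hook(c), product over all cells c of the Young diagram. For λ = (9, 4, 3, 2, 2, 2), n = 22 boxes. Hook lengths by row (left-to-right, top-to-bottom): [14, 13, 9, 7, 5, 4, 3, 2, 1]; [8, 7, 3, 1]; [6, 5, 1]; [4, 3]; [3, 2]; [2, 1]. Product of hooks = 998587699200. So f^λ = 22! / 998587699200 = 1124000727777607680000 / 998587699200 = 1125590400.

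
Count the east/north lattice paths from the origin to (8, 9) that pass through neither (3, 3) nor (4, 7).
Number of paths = 11620

Inclusion–exclusion. Total paths: C(17, 8) = 24310. Through P₁: C(6, 3)·C(11, 5) = 9240. Through P₂: C(11, 4)·C(6, 4) = 4950. Since P₁ is strictly southwest of P₂, a monotone path through both must visit P₁ then P₂; paths through both = C(6, 3)·C(5, 1)·C(6, 4) = 1500. Avoid both = 24310 − 9240 − 4950 + 1500 = 11620.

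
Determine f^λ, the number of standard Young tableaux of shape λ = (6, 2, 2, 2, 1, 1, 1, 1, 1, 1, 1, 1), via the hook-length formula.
# SYT of shape (6, 2, 2, 2, 1, 1, 1, 1, 1, 1, 1, 1) = 2334150

Hook-length formula: f^λ = n! / Π hook(c), product over all cells c of the Young diagram. For λ = (6, 2, 2, 2, 1, 1, 1, 1, 1, 1, 1, 1), n = 20 boxes. Hook lengths by row (left-to-right, top-to-bottom): [17, 8, 4, 3, 2, 1]; [12, 3]; [11, 2]; [10, 1]; [8]; [7]; [6]; [5]; [4]; [3]; [2]; [1]. Product of hooks = 1042307481600. So f^λ = 20! / 1042307481600 = 2432902008176640000 / 1042307481600 = 2334150.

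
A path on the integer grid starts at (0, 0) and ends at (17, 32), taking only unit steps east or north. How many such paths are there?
Number of paths = 6499270398159

A monotone lattice path from (0, 0) to (17, 32) consists of 17 east steps and 32 north steps in some order, so it is determined by which 17 of the 49 steps are east. The count is C(49, 17) = 6499270398159.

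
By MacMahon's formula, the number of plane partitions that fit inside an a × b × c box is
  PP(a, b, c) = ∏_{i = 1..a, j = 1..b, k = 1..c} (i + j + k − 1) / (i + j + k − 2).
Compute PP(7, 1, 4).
PP(7, 1, 4) = 330

Evaluate the triple product over i = 1..7, j = 1..1, k = 1..4. The factors are (2/1) · (3/2) · (4/3) · (5/4) · (3/2) · (4/3) · (5/4) · (6/5) · … (28 factors total). The numerators and denominators telescope so the product is an integer; carrying out the multiplication exactly gives PP(7, 1, 4) = 330.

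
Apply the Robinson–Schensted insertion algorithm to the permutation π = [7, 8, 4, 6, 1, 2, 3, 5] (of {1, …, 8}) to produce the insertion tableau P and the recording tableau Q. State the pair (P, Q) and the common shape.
P = [1, 2, 3, 5] / [4, 6] / [7, 8];  Q = [1, 2, 7, 8] / [3, 4] / [5, 6];  common shape = (4, 2, 2)

Row-insert the values π_1, π_2, … into P one at a time, bumping the leftmost entry strictly greater than the inserted value down to the next row. The recording tableau Q records, in position (i, j), the step at which that cell was added to P.
  Insert 7 (step 1): P = [7];  Q = [1]
  Insert 8 (step 2): P = [7, 8];  Q = [1, 2]
  Insert 4 (step 3): P = [4, 8] / [7];  Q = [1, 2] / [3]
  Insert 6 (step 4): P = [4, 6] / [7, 8];  Q = [1, 2] / [3, 4]
  Insert 1 (step 5): P = [1, 6] / [4, 8] / [7];  Q = [1, 2] / [3, 4] / [5]
  Insert 2 (step 6): P = [1, 2] / [4, 6] / [7, 8];  Q = [1, 2] / [3, 4] / [5, 6]
  Insert 3 (step 7): P = [1, 2, 3] / [4, 6] / [7, 8];  Q = [1, 2, 7] / [3, 4] / [5, 6]
  Insert 5 (step 8): P = [1, 2, 3, 5] / [4, 6] / [7, 8];  Q = [1, 2, 7, 8] / [3, 4] / [5, 6]
Final shape: (4, 2, 2).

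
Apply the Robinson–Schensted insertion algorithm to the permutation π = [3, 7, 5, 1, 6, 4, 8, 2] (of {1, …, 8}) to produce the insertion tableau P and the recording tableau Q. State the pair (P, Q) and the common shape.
P = [1, 2, 6, 8] / [3, 4] / [5] / [7];  Q = [1, 2, 5, 7] / [3, 6] / [4] / [8];  common shape = (4, 2, 1, 1)

Row-insert the values π_1, π_2, … into P one at a time, bumping the leftmost entry strictly greater than the inserted value down to the next row. The recording tableau Q records, in position (i, j), the step at which that cell was added to P.
  Insert 3 (step 1): P = [3];  Q = [1]
  Insert 7 (step 2): P = [3, 7];  Q = [1, 2]
  Insert 5 (step 3): P = [3, 5] / [7];  Q = [1, 2] / [3]
  Insert 1 (step 4): P = [1, 5] / [3] / [7];  Q = [1, 2] / [3] / [4]
  Insert 6 (step 5): P = [1, 5, 6] / [3] / [7];  Q = [1, 2, 5] / [3] / [4]
  Insert 4 (step 6): P = [1, 4, 6] / [3, 5] / [7];  Q = [1, 2, 5] / [3, 6] / [4]
  Insert 8 (step 7): P = [1, 4, 6, 8] / [3, 5] / [7];  Q = [1, 2, 5, 7] / [3, 6] / [4]
  Insert 2 (step 8): P = [1, 2, 6, 8] / [3, 4] / [5] / [7];  Q = [1, 2, 5, 7] / [3, 6] / [4] / [8]
Final shape: (4, 2, 1, 1).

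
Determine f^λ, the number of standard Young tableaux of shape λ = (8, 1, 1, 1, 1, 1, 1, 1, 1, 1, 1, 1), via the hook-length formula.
# SYT of shape (8, 1, 1, 1, 1, 1, 1, 1, 1, 1, 1, 1) = 31824

Hook-length formula: f^λ = n! / Π hook(c), product over all cells c of the Young diagram. For λ = (8, 1, 1, 1, 1, 1, 1, 1, 1, 1, 1, 1), n = 19 boxes. Hook lengths by row (left-to-right, top-to-bottom): [19, 7, 6, 5, 4, 3, 2, 1]; [11]; [10]; [9]; [8]; [7]; [6]; [5]; [4]; [3]; [2]; [1]. Product of hooks = 3822432768000. So f^λ = 19! / 3822432768000 = 121645100408832000 / 3822432768000 = 31824.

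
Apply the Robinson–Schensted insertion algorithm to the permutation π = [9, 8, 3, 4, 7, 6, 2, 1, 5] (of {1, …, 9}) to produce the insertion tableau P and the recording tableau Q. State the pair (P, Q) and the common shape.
P = [1, 4, 5] / [2, 6] / [3] / [7] / [8] / [9];  Q = [1, 4, 5] / [2, 9] / [3] / [6] / [7] / [8];  common shape = (3, 2, 1, 1, 1, 1)

Row-insert the values π_1, π_2, … into P one at a time, bumping the leftmost entry strictly greater than the inserted value down to the next row. The recording tableau Q records, in position (i, j), the step at which that cell was added to P.
  Insert 9 (step 1): P = [9];  Q = [1]
  Insert 8 (step 2): P = [8] / [9];  Q = [1] / [2]
  Insert 3 (step 3): P = [3] / [8] / [9];  Q = [1] / [2] / [3]
  Insert 4 (step 4): P = [3, 4] / [8] / [9];  Q = [1, 4] / [2] / [3]
  Insert 7 (step 5): P = [3, 4, 7] / [8] / [9];  Q = [1, 4, 5] / [2] / [3]
  Insert 6 (step 6): P = [3, 4, 6] / [7] / [8] / [9];  Q = [1, 4, 5] / [2] / [3] / [6]
  Insert 2 (step 7): P = [2, 4, 6] / [3] / [7] / [8] / [9];  Q = [1, 4, 5] / [2] / [3] / [6] / [7]
  Insert 1 (step 8): P = [1, 4, 6] / [2] / [3] / [7] / [8] / [9];  Q = [1, 4, 5] / [2] / [3] / [6] / [7] / [8]
  Insert 5 (step 9): P = [1, 4, 5] / [2, 6] / [3] / [7] / [8] / [9];  Q = [1, 4, 5] / [2, 9] / [3] / [6] / [7] / [8]
Final shape: (3, 2, 1, 1, 1, 1).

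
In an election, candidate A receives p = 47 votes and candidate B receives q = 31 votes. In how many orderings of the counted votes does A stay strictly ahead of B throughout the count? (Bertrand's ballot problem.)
Strict-lead orderings = 1092311999766767521280

Total orderings of the 78 votes with 47 for A: C(78, 47) = 5325020998862991666240. By the Bertrand ballot formula (Cycle Lemma / reflection principle), the number of orderings in which A is strictly ahead of B throughout is (p − q)/(p + q) · C(p + q, p) = (47 − 31)/(47 + 31) · 5325020998862991666240 = 1092311999766767521280.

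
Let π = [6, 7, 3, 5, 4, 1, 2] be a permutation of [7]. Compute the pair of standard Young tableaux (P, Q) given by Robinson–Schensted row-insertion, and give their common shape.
P = [1, 2] / [3, 4] / [5, 7] / [6];  Q = [1, 2] / [3, 4] / [5, 7] / [6];  common shape = (2, 2, 2, 1)

Row-insert the values π_1, π_2, … into P one at a time, bumping the leftmost entry strictly greater than the inserted value down to the next row. The recording tableau Q records, in position (i, j), the step at which that cell was added to P.
  Insert 6 (step 1): P = [6];  Q = [1]
  Insert 7 (step 2): P = [6, 7];  Q = [1, 2]
  Insert 3 (step 3): P = [3, 7] / [6];  Q = [1, 2] / [3]
  Insert 5 (step 4): P = [3, 5] / [6, 7];  Q = [1, 2] / [3, 4]
  Insert 4 (step 5): P = [3, 4] / [5, 7] / [6];  Q = [1, 2] / [3, 4] / [5]
  Insert 1 (step 6): P = [1, 4] / [3, 7] / [5] / [6];  Q = [1, 2] / [3, 4] / [5] / [6]
  Insert 2 (step 7): P = [1, 2] / [3, 4] / [5, 7] / [6];  Q = [1, 2] / [3, 4] / [5, 7] / [6]
Final shape: (2, 2, 2, 1).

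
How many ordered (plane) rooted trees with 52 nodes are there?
C_51 = 7684785670514316385230816156

These ordered rooted trees are counted by the Catalan number C_n = (1/(n + 1)) · C(2n, n). For n = 51: C_51 = (1/52) · C(102, 51) = 399608854866744452032002440112/52 = 7684785670514316385230816156.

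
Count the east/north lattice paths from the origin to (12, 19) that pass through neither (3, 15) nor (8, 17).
Number of paths = 124570500

Inclusion–exclusion. Total paths: C(31, 12) = 141120525. Through P₁: C(18, 3)·C(13, 9) = 583440. Through P₂: C(25, 8)·C(6, 4) = 16223625. Since P₁ is strictly southwest of P₂, a monotone path through both must visit P₁ then P₂; paths through both = C(18, 3)·C(7, 5)·C(6, 4) = 257040. Avoid both = 141120525 − 583440 − 16223625 + 257040 = 124570500.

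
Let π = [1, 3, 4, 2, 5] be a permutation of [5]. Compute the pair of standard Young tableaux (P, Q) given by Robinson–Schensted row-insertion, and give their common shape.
P = [1, 2, 4, 5] / [3];  Q = [1, 2, 3, 5] / [4];  common shape = (4, 1)

Row-insert the values π_1, π_2, … into P one at a time, bumping the leftmost entry strictly greater than the inserted value down to the next row. The recording tableau Q records, in position (i, j), the step at which that cell was added to P.
  Insert 1 (step 1): P = [1];  Q = [1]
  Insert 3 (step 2): P = [1, 3];  Q = [1, 2]
  Insert 4 (step 3): P = [1, 3, 4];  Q = [1, 2, 3]
  Insert 2 (step 4): P = [1, 2, 4] / [3];  Q = [1, 2, 3] / [4]
  Insert 5 (step 5): P = [1, 2, 4, 5] / [3];  Q = [1, 2, 3, 5] / [4]
Final shape: (4, 1).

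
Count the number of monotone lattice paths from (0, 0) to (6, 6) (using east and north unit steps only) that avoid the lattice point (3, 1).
Number of paths = 700

Total paths from (0, 0) to (6, 6): C(12, 6) = 924. Paths through (3, 1): (paths (0, 0) → (3, 1)) × (paths (3, 1) → (6, 6)) = C(4, 3) · C(8, 3) = 4 · 56 = 224. Avoidance count = 924 − 224 = 700.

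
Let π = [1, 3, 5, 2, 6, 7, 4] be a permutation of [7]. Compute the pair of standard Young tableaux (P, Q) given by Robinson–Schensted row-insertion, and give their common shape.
P = [1, 2, 4, 6, 7] / [3, 5];  Q = [1, 2, 3, 5, 6] / [4, 7];  common shape = (5, 2)

Row-insert the values π_1, π_2, … into P one at a time, bumping the leftmost entry strictly greater than the inserted value down to the next row. The recording tableau Q records, in position (i, j), the step at which that cell was added to P.
  Insert 1 (step 1): P = [1];  Q = [1]
  Insert 3 (step 2): P = [1, 3];  Q = [1, 2]
  Insert 5 (step 3): P = [1, 3, 5];  Q = [1, 2, 3]
  Insert 2 (step 4): P = [1, 2, 5] / [3];  Q = [1, 2, 3] / [4]
  Insert 6 (step 5): P = [1, 2, 5, 6] / [3];  Q = [1, 2, 3, 5] / [4]
  Insert 7 (step 6): P = [1, 2, 5, 6, 7] / [3];  Q = [1, 2, 3, 5, 6] / [4]
  Insert 4 (step 7): P = [1, 2, 4, 6, 7] / [3, 5];  Q = [1, 2, 3, 5, 6] / [4, 7]
Final shape: (5, 2).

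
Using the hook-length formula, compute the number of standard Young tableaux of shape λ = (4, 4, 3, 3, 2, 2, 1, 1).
# SYT of shape (4, 4, 3, 3, 2, 2, 1, 1) = 55099278

Hook-length formula: f^λ = n! / Π hook(c), product over all cells c of the Young diagram. For λ = (4, 4, 3, 3, 2, 2, 1, 1), n = 20 boxes. Hook lengths by row (left-to-right, top-to-bottom): [11, 8, 5, 2]; [10, 7, 4, 1]; [8, 5, 2]; [7, 4, 1]; [5, 2]; [4, 1]; [2]; [1]. Product of hooks = 44154880000. So f^λ = 20! / 44154880000 = 2432902008176640000 / 44154880000 = 55099278.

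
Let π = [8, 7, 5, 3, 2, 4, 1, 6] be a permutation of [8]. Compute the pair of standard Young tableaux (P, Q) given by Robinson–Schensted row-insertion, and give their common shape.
P = [1, 4, 6] / [2] / [3] / [5] / [7] / [8];  Q = [1, 6, 8] / [2] / [3] / [4] / [5] / [7];  common shape = (3, 1, 1, 1, 1, 1)

Row-insert the values π_1, π_2, … into P one at a time, bumping the leftmost entry strictly greater than the inserted value down to the next row. The recording tableau Q records, in position (i, j), the step at which that cell was added to P.
  Insert 8 (step 1): P = [8];  Q = [1]
  Insert 7 (step 2): P = [7] / [8];  Q = [1] / [2]
  Insert 5 (step 3): P = [5] / [7] / [8];  Q = [1] / [2] / [3]
  Insert 3 (step 4): P = [3] / [5] / [7] / [8];  Q = [1] / [2] / [3] / [4]
  Insert 2 (step 5): P = [2] / [3] / [5] / [7] / [8];  Q = [1] / [2] / [3] / [4] / [5]
  Insert 4 (step 6): P = [2, 4] / [3] / [5] / [7] / [8];  Q = [1, 6] / [2] / [3] / [4] / [5]
  Insert 1 (step 7): P = [1, 4] / [2] / [3] / [5] / [7] / [8];  Q = [1, 6] / [2] / [3] / [4] / [5] / [7]
  Insert 6 (step 8): P = [1, 4, 6] / [2] / [3] / [5] / [7] / [8];  Q = [1, 6, 8] / [2] / [3] / [4] / [5] / [7]
Final shape: (3, 1, 1, 1, 1, 1).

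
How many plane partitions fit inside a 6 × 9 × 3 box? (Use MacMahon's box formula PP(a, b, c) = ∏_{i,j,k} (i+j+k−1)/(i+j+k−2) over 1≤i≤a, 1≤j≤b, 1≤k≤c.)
PP(6, 9, 3) = 2530768240

Evaluate the triple product over i = 1..6, j = 1..9, k = 1..3. The factors are (2/1) · (3/2) · (4/3) · (3/2) · (4/3) · (5/4) · (4/3) · (5/4) · … (162 factors total). The numerators and denominators telescope so the product is an integer; carrying out the multiplication exactly gives PP(6, 9, 3) = 2530768240.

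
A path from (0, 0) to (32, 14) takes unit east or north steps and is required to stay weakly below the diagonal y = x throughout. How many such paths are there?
Number of paths = 138111313215

By the reflection principle (André's argument), the number of monotone paths to (32, 14) with n ≤ m that never go above y = x is C(46, 32) − C(46, 33) = 239877544005 − 101766230790 = 138111313215.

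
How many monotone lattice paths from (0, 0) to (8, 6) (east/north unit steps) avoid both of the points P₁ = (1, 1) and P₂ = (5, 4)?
Number of paths = 859

Inclusion–exclusion. Total paths: C(14, 8) = 3003. Through P₁: C(2, 1)·C(12, 7) = 1584. Through P₂: C(9, 5)·C(5, 3) = 1260. Since P₁ is strictly southwest of P₂, a monotone path through both must visit P₁ then P₂; paths through both = C(2, 1)·C(7, 4)·C(5, 3) = 700. Avoid both = 3003 − 1584 − 1260 + 700 = 859.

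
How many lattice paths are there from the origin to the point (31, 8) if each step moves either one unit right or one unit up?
Number of paths = 61523748

A monotone lattice path from (0, 0) to (31, 8) consists of 31 east steps and 8 north steps in some order, so it is determined by which 31 of the 39 steps are east. The count is C(39, 31) = 61523748.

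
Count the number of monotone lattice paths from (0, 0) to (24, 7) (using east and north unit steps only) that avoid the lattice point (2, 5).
Number of paths = 2623779

Total paths from (0, 0) to (24, 7): C(31, 24) = 2629575. Paths through (2, 5): (paths (0, 0) → (2, 5)) × (paths (2, 5) → (24, 7)) = C(7, 2) · C(24, 22) = 21 · 276 = 5796. Avoidance count = 2629575 − 5796 = 2623779.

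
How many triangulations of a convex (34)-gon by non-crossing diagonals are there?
C_32 = 55534064877048198

These polygon triangulations are counted by the Catalan number C_n = (1/(n + 1)) · C(2n, n). For n = 32: C_32 = (1/33) · C(64, 32) = 1832624140942590534/33 = 55534064877048198.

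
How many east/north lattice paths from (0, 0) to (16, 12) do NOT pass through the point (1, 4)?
Number of paths = 27970185

Total paths from (0, 0) to (16, 12): C(28, 16) = 30421755. Paths through (1, 4): (paths (0, 0) → (1, 4)) × (paths (1, 4) → (16, 12)) = C(5, 1) · C(23, 15) = 5 · 490314 = 2451570. Avoidance count = 30421755 − 2451570 = 27970185.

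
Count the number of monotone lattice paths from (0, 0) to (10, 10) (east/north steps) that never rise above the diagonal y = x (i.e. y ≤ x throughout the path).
Number of paths = 16796

By the reflection principle (André's argument), the number of monotone paths to (10, 10) with n ≤ m that never go above y = x is C(20, 10) − C(20, 11) = 184756 − 167960 = 16796.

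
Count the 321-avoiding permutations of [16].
C_16 = 35357670

These 321-avoiding permutations are counted by the Catalan number C_n = (1/(n + 1)) · C(2n, n). For n = 16: C_16 = (1/17) · C(32, 16) = 601080390/17 = 35357670.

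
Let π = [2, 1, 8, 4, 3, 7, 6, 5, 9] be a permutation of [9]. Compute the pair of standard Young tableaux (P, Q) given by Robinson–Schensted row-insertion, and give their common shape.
P = [1, 3, 5, 9] / [2, 4, 6] / [7] / [8];  Q = [1, 3, 6, 9] / [2, 4, 7] / [5] / [8];  common shape = (4, 3, 1, 1)

Row-insert the values π_1, π_2, … into P one at a time, bumping the leftmost entry strictly greater than the inserted value down to the next row. The recording tableau Q records, in position (i, j), the step at which that cell was added to P.
  Insert 2 (step 1): P = [2];  Q = [1]
  Insert 1 (step 2): P = [1] / [2];  Q = [1] / [2]
  Insert 8 (step 3): P = [1, 8] / [2];  Q = [1, 3] / [2]
  Insert 4 (step 4): P = [1, 4] / [2, 8];  Q = [1, 3] / [2, 4]
  Insert 3 (step 5): P = [1, 3] / [2, 4] / [8];  Q = [1, 3] / [2, 4] / [5]
  Insert 7 (step 6): P = [1, 3, 7] / [2, 4] / [8];  Q = [1, 3, 6] / [2, 4] / [5]
  Insert 6 (step 7): P = [1, 3, 6] / [2, 4, 7] / [8];  Q = [1, 3, 6] / [2, 4, 7] / [5]
  Insert 5 (step 8): P = [1, 3, 5] / [2, 4, 6] / [7] / [8];  Q = [1, 3, 6] / [2, 4, 7] / [5] / [8]
  Insert 9 (step 9): P = [1, 3, 5, 9] / [2, 4, 6] / [7] / [8];  Q = [1, 3, 6, 9] / [2, 4, 7] / [5] / [8]
Final shape: (4, 3, 1, 1).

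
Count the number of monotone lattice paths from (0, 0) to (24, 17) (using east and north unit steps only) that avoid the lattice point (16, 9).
Number of paths = 125291392200

Total paths from (0, 0) to (24, 17): C(41, 24) = 151584480450. Paths through (16, 9): (paths (0, 0) → (16, 9)) × (paths (16, 9) → (24, 17)) = C(25, 16) · C(16, 8) = 2042975 · 12870 = 26293088250. Avoidance count = 151584480450 − 26293088250 = 125291392200.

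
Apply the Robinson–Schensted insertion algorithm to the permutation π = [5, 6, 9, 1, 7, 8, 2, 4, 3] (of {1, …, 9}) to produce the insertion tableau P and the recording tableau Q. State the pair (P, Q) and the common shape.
P = [1, 2, 3, 8] / [4, 6, 7] / [5] / [9];  Q = [1, 2, 3, 6] / [4, 5, 8] / [7] / [9];  common shape = (4, 3, 1, 1)

Row-insert the values π_1, π_2, … into P one at a time, bumping the leftmost entry strictly greater than the inserted value down to the next row. The recording tableau Q records, in position (i, j), the step at which that cell was added to P.
  Insert 5 (step 1): P = [5];  Q = [1]
  Insert 6 (step 2): P = [5, 6];  Q = [1, 2]
  Insert 9 (step 3): P = [5, 6, 9];  Q = [1, 2, 3]
  Insert 1 (step 4): P = [1, 6, 9] / [5];  Q = [1, 2, 3] / [4]
  Insert 7 (step 5): P = [1, 6, 7] / [5, 9];  Q = [1, 2, 3] / [4, 5]
  Insert 8 (step 6): P = [1, 6, 7, 8] / [5, 9];  Q = [1, 2, 3, 6] / [4, 5]
  Insert 2 (step 7): P = [1, 2, 7, 8] / [5, 6] / [9];  Q = [1, 2, 3, 6] / [4, 5] / [7]
  Insert 4 (step 8): P = [1, 2, 4, 8] / [5, 6, 7] / [9];  Q = [1, 2, 3, 6] / [4, 5, 8] / [7]
  Insert 3 (step 9): P = [1, 2, 3, 8] / [4, 6, 7] / [5] / [9];  Q = [1, 2, 3, 6] / [4, 5, 8] / [7] / [9]
Final shape: (4, 3, 1, 1).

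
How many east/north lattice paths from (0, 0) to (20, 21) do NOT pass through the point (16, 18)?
Number of paths = 191990287170

Total paths from (0, 0) to (20, 21): C(41, 20) = 269128937220. Paths through (16, 18): (paths (0, 0) → (16, 18)) × (paths (16, 18) → (20, 21)) = C(34, 16) · C(7, 4) = 2203961430 · 35 = 77138650050. Avoidance count = 269128937220 − 77138650050 = 191990287170.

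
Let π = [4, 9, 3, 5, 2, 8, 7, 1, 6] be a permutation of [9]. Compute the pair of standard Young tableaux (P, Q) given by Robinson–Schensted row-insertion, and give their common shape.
P = [1, 5, 6] / [2, 7] / [3, 8] / [4, 9];  Q = [1, 2, 6] / [3, 4] / [5, 7] / [8, 9];  common shape = (3, 2, 2, 2)

Row-insert the values π_1, π_2, … into P one at a time, bumping the leftmost entry strictly greater than the inserted value down to the next row. The recording tableau Q records, in position (i, j), the step at which that cell was added to P.
  Insert 4 (step 1): P = [4];  Q = [1]
  Insert 9 (step 2): P = [4, 9];  Q = [1, 2]
  Insert 3 (step 3): P = [3, 9] / [4];  Q = [1, 2] / [3]
  Insert 5 (step 4): P = [3, 5] / [4, 9];  Q = [1, 2] / [3, 4]
  Insert 2 (step 5): P = [2, 5] / [3, 9] / [4];  Q = [1, 2] / [3, 4] / [5]
  Insert 8 (step 6): P = [2, 5, 8] / [3, 9] / [4];  Q = [1, 2, 6] / [3, 4] / [5]
  Insert 7 (step 7): P = [2, 5, 7] / [3, 8] / [4, 9];  Q = [1, 2, 6] / [3, 4] / [5, 7]
  Insert 1 (step 8): P = [1, 5, 7] / [2, 8] / [3, 9] / [4];  Q = [1, 2, 6] / [3, 4] / [5, 7] / [8]
  Insert 6 (step 9): P = [1, 5, 6] / [2, 7] / [3, 8] / [4, 9];  Q = [1, 2, 6] / [3, 4] / [5, 7] / [8, 9]
Final shape: (3, 2, 2, 2).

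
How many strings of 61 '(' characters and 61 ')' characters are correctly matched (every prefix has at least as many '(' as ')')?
C_61 = 6182127958584855650487080847216336

These balanced parentheses are counted by the Catalan number C_n = (1/(n + 1)) · C(2n, n). For n = 61: C_61 = (1/62) · C(122, 61) = 383291933432261050330199012527412832/62 = 6182127958584855650487080847216336.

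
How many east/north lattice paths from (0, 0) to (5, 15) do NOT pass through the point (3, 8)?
Number of paths = 9564

Total paths from (0, 0) to (5, 15): C(20, 5) = 15504. Paths through (3, 8): (paths (0, 0) → (3, 8)) × (paths (3, 8) → (5, 15)) = C(11, 3) · C(9, 2) = 165 · 36 = 5940. Avoidance count = 15504 − 5940 = 9564.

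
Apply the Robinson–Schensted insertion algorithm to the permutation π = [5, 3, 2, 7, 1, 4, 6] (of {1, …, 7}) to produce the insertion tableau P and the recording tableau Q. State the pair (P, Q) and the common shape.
P = [1, 4, 6] / [2, 7] / [3] / [5];  Q = [1, 4, 7] / [2, 6] / [3] / [5];  common shape = (3, 2, 1, 1)

Row-insert the values π_1, π_2, … into P one at a time, bumping the leftmost entry strictly greater than the inserted value down to the next row. The recording tableau Q records, in position (i, j), the step at which that cell was added to P.
  Insert 5 (step 1): P = [5];  Q = [1]
  Insert 3 (step 2): P = [3] / [5];  Q = [1] / [2]
  Insert 2 (step 3): P = [2] / [3] / [5];  Q = [1] / [2] / [3]
  Insert 7 (step 4): P = [2, 7] / [3] / [5];  Q = [1, 4] / [2] / [3]
  Insert 1 (step 5): P = [1, 7] / [2] / [3] / [5];  Q = [1, 4] / [2] / [3] / [5]
  Insert 4 (step 6): P = [1, 4] / [2, 7] / [3] / [5];  Q = [1, 4] / [2, 6] / [3] / [5]
  Insert 6 (step 7): P = [1, 4, 6] / [2, 7] / [3] / [5];  Q = [1, 4, 7] / [2, 6] / [3] / [5]
Final shape: (3, 2, 1, 1).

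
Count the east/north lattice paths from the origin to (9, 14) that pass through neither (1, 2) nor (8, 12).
Number of paths = 236402

Inclusion–exclusion. Total paths: C(23, 9) = 817190. Through P₁: C(3, 1)·C(20, 8) = 377910. Through P₂: C(20, 8)·C(3, 1) = 377910. Since P₁ is strictly southwest of P₂, a monotone path through both must visit P₁ then P₂; paths through both = C(3, 1)·C(17, 7)·C(3, 1) = 175032. Avoid both = 817190 − 377910 − 377910 + 175032 = 236402.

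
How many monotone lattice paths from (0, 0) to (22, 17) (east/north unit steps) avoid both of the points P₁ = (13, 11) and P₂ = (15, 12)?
Number of paths = 30690738114

Inclusion–exclusion. Total paths: C(39, 22) = 51021117810. Through P₁: C(24, 13)·C(15, 9) = 12493200720. Through P₂: C(27, 15)·C(12, 7) = 13768017120. Since P₁ is strictly southwest of P₂, a monotone path through both must visit P₁ then P₂; paths through both = C(24, 13)·C(3, 2)·C(12, 7) = 5930838144. Avoid both = 51021117810 − 12493200720 − 13768017120 + 5930838144 = 30690738114.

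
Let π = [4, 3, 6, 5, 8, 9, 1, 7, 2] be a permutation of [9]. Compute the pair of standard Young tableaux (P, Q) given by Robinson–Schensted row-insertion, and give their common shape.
P = [1, 2, 7, 9] / [3, 5, 8] / [4, 6];  Q = [1, 3, 5, 6] / [2, 4, 8] / [7, 9];  common shape = (4, 3, 2)

Row-insert the values π_1, π_2, … into P one at a time, bumping the leftmost entry strictly greater than the inserted value down to the next row. The recording tableau Q records, in position (i, j), the step at which that cell was added to P.
  Insert 4 (step 1): P = [4];  Q = [1]
  Insert 3 (step 2): P = [3] / [4];  Q = [1] / [2]
  Insert 6 (step 3): P = [3, 6] / [4];  Q = [1, 3] / [2]
  Insert 5 (step 4): P = [3, 5] / [4, 6];  Q = [1, 3] / [2, 4]
  Insert 8 (step 5): P = [3, 5, 8] / [4, 6];  Q = [1, 3, 5] / [2, 4]
  Insert 9 (step 6): P = [3, 5, 8, 9] / [4, 6];  Q = [1, 3, 5, 6] / [2, 4]
  Insert 1 (step 7): P = [1, 5, 8, 9] / [3, 6] / [4];  Q = [1, 3, 5, 6] / [2, 4] / [7]
  Insert 7 (step 8): P = [1, 5, 7, 9] / [3, 6, 8] / [4];  Q = [1, 3, 5, 6] / [2, 4, 8] / [7]
  Insert 2 (step 9): P = [1, 2, 7, 9] / [3, 5, 8] / [4, 6];  Q = [1, 3, 5, 6] / [2, 4, 8] / [7, 9]
Final shape: (4, 3, 2).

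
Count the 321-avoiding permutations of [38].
C_38 = 176733862787006701400

These 321-avoiding permutations are counted by the Catalan number C_n = (1/(n + 1)) · C(2n, n). For n = 38: C_38 = (1/39) · C(76, 38) = 6892620648693261354600/39 = 176733862787006701400.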